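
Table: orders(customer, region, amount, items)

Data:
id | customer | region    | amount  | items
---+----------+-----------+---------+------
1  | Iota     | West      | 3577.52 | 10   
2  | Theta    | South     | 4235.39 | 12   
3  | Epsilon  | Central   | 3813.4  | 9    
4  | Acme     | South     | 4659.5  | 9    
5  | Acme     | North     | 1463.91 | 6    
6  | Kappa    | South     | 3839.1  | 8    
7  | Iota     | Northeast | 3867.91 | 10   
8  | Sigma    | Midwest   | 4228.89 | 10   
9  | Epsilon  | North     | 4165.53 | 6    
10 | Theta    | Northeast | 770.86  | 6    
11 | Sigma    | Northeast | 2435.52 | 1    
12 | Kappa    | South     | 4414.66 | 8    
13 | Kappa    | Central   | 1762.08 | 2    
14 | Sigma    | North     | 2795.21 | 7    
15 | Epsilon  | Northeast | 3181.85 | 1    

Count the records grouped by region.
SELECT region, COUNT(*) as count
FROM orders
GROUP BY region

Result:
  Central: 2
  Midwest: 1
  North: 3
  Northeast: 4
  South: 4
  West: 1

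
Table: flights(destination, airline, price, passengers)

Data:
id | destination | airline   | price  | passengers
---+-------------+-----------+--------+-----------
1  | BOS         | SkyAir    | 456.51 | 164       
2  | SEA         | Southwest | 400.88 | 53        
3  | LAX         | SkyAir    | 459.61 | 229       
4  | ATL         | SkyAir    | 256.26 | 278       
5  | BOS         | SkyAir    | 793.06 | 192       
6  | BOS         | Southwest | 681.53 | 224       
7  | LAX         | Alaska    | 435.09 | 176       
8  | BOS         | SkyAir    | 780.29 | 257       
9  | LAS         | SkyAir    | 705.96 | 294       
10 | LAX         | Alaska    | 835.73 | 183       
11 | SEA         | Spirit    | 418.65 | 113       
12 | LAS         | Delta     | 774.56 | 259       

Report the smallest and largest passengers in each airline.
SELECT airline, MIN(passengers), MAX(passengers)
FROM flights
GROUP BY airline

Result:
  Alaska: min=176, max=183
  Delta: min=259, max=259
  SkyAir: min=164, max=294
  Southwest: min=53, max=224
  Spirit: min=113, max=113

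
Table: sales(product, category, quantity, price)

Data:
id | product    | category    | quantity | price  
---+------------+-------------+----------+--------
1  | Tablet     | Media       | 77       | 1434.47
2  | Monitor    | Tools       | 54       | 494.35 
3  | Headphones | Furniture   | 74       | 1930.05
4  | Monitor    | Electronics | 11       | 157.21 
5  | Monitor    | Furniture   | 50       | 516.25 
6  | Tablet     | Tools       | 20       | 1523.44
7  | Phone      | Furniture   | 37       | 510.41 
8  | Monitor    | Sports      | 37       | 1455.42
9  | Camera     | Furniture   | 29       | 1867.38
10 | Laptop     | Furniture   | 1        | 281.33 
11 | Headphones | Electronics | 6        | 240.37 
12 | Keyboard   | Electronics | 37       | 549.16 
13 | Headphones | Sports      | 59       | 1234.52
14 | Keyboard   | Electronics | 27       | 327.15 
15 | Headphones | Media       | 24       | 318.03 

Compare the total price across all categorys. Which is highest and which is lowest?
SELECT category, SUM(price)
FROM sales
GROUP BY category
ORDER BY SUM(price)

All groups:
  Electronics: 1273.89
  Media: 1752.50
  Tools: 2017.79
  Sports: 2689.94
  Furniture: 5105.42

Highest: Furniture (5105.42)
Lowest: Electronics (1273.89)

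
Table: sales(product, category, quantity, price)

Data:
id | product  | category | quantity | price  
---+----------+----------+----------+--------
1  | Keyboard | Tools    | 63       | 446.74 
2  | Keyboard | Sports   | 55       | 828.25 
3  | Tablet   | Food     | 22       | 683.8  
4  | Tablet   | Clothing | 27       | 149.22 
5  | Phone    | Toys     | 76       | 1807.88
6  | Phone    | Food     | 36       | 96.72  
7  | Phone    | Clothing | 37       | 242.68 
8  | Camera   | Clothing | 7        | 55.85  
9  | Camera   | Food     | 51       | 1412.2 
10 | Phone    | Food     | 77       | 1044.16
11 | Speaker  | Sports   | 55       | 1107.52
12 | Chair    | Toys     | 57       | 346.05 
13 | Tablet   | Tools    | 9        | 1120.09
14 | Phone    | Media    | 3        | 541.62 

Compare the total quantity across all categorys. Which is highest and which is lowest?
SELECT category, SUM(quantity)
FROM sales
GROUP BY category
ORDER BY SUM(quantity)

All groups:
  Media: 3
  Clothing: 71
  Tools: 72
  Sports: 110
  Toys: 133
  Food: 186

Highest: Food (186)
Lowest: Media (3)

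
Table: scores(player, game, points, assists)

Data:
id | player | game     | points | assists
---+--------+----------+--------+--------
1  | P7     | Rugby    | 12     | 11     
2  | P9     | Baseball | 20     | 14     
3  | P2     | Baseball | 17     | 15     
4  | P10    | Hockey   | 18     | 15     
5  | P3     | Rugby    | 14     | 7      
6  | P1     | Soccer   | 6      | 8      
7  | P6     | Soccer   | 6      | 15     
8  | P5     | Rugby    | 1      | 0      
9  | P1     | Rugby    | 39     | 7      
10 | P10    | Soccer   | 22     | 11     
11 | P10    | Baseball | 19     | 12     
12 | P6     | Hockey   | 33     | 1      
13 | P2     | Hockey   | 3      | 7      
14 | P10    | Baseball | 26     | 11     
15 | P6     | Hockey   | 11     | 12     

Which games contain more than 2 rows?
SELECT game, COUNT(*) as cnt
FROM scores
GROUP BY game
HAVING COUNT(*) > 2

Result:
  Baseball: 4
  Hockey: 4
  Rugby: 4
  Soccer: 3

Note: HAVING filters groups after aggregation, WHERE filters rows before.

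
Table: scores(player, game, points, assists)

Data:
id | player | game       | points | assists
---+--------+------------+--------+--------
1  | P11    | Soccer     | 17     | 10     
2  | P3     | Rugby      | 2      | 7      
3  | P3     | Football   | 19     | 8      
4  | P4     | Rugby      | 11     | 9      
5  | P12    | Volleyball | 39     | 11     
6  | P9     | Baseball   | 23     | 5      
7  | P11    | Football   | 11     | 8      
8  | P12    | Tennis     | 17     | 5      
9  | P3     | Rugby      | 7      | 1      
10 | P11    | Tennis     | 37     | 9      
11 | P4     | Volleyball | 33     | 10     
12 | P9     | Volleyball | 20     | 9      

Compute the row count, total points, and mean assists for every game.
SELECT game,
       COUNT(*) as cnt,
       SUM(points) as total_points,
       AVG(assists) as avg_assists
FROM scores
GROUP BY game

Result:
  Baseball: 1 records, 23 total points, 5.00 avg assists
  Football: 2 records, 30 total points, 8.00 avg assists
  Rugby: 3 records, 20 total points, 5.67 avg assists
  Soccer: 1 records, 17 total points, 10.00 avg assists
  Tennis: 2 records, 54 total points, 7.00 avg assists
  Volleyball: 3 records, 92 total points, 10.00 avg assists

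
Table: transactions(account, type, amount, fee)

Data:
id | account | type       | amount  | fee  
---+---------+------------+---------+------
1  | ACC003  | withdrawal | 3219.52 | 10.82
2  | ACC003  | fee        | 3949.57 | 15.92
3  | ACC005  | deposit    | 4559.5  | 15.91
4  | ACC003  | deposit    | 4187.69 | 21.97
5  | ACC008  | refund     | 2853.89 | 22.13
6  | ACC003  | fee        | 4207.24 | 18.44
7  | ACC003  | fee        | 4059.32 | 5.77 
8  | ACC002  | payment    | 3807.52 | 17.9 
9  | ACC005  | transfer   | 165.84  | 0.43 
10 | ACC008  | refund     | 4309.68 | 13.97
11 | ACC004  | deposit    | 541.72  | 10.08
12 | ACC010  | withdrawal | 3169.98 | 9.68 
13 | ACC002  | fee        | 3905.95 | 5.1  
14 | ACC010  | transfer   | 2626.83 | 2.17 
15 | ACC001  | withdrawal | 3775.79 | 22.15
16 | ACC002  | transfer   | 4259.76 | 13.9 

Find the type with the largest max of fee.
SELECT type, MAX(fee) as val
FROM transactions
GROUP BY type
ORDER BY val DESC
LIMIT 1

Result: withdrawal with max(fee) = 22.15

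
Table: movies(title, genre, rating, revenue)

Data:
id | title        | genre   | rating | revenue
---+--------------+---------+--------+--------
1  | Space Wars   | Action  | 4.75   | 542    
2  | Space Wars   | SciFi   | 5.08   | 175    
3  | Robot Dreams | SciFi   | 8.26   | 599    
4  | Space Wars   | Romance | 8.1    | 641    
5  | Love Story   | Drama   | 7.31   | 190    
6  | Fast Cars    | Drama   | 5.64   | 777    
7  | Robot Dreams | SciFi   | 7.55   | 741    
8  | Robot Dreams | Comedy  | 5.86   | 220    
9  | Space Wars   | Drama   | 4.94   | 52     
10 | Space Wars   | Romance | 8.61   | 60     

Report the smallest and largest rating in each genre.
SELECT genre, MIN(rating), MAX(rating)
FROM movies
GROUP BY genre

Result:
  Action: min=4.75, max=4.75
  Comedy: min=5.86, max=5.86
  Drama: min=4.94, max=7.31
  Romance: min=8.10, max=8.61
  SciFi: min=5.08, max=8.26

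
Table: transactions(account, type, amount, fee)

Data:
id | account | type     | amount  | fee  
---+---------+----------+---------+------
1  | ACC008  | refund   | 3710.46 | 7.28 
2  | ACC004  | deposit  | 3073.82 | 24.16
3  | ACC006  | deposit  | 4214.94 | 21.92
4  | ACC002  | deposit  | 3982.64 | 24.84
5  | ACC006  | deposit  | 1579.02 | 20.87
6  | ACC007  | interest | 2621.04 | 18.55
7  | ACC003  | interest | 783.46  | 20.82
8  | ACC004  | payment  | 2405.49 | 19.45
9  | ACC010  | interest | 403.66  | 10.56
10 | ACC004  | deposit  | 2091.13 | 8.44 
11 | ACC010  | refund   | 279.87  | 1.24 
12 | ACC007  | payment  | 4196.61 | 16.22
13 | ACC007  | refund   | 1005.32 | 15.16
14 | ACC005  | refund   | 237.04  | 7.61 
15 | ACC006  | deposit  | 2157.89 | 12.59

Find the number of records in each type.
SELECT type, COUNT(*) as count
FROM transactions
GROUP BY type

Result:
  deposit: 6
  interest: 3
  payment: 2
  refund: 4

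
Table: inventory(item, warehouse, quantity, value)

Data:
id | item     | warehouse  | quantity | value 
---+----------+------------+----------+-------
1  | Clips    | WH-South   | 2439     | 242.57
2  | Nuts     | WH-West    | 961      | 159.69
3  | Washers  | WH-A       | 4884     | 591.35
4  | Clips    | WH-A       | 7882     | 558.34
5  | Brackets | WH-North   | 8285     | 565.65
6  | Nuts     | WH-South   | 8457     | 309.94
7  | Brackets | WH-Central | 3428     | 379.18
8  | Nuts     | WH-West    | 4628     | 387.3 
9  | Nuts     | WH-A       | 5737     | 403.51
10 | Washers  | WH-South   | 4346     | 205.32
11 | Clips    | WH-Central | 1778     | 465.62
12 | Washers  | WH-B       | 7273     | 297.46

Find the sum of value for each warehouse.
SELECT warehouse, SUM(value) as result
FROM inventory
GROUP BY warehouse

Result:
  WH-A: 1553.20
  WH-B: 297.46
  WH-Central: 844.80
  WH-North: 565.65
  WH-South: 757.83
  WH-West: 546.99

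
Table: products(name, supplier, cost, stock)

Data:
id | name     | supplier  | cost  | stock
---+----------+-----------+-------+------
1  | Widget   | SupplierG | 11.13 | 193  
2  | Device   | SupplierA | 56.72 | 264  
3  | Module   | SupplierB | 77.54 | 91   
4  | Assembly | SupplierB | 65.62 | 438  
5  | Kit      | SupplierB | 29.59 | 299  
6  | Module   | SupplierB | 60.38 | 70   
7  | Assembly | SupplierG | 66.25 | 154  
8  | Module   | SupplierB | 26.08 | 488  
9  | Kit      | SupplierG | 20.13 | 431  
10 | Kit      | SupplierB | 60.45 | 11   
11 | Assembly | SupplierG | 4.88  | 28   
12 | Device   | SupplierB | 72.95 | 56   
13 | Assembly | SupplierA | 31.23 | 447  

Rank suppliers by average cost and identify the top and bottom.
SELECT supplier, AVG(cost)
FROM products
GROUP BY supplier
ORDER BY AVG(cost)

All groups:
  SupplierG: 25.60
  SupplierA: 43.98
  SupplierB: 56.09

Highest: SupplierB (56.09)
Lowest: SupplierG (25.60)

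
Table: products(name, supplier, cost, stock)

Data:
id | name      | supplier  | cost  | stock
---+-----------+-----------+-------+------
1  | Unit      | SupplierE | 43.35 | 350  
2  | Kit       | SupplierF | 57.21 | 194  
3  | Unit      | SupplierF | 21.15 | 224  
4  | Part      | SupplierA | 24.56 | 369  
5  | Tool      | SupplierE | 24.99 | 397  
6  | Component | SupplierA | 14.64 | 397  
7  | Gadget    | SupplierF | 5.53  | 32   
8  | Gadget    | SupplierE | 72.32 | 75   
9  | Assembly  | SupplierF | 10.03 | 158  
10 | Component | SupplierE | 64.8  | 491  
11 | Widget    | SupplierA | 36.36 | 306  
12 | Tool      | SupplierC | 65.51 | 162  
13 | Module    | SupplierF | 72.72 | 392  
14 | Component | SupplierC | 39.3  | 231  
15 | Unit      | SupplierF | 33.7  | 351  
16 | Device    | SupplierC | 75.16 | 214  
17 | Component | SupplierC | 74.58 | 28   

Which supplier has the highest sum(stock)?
SELECT supplier, SUM(stock) as val
FROM products
GROUP BY supplier
ORDER BY val DESC
LIMIT 1

Result: SupplierF with sum(stock) = 1351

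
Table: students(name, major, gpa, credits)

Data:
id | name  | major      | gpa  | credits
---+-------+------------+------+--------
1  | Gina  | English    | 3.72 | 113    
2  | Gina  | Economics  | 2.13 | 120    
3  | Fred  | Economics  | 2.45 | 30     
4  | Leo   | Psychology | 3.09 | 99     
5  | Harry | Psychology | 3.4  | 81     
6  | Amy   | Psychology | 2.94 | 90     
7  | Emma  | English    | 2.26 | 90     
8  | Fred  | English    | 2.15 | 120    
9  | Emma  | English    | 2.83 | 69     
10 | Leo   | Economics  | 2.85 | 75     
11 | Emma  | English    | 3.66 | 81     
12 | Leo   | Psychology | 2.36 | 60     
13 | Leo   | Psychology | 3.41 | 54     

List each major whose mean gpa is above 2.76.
SELECT major, AVG(gpa)
FROM students
GROUP BY major
HAVING AVG(gpa) > 2.76

Result:
  English: avg=2.92
  Psychology: avg=3.04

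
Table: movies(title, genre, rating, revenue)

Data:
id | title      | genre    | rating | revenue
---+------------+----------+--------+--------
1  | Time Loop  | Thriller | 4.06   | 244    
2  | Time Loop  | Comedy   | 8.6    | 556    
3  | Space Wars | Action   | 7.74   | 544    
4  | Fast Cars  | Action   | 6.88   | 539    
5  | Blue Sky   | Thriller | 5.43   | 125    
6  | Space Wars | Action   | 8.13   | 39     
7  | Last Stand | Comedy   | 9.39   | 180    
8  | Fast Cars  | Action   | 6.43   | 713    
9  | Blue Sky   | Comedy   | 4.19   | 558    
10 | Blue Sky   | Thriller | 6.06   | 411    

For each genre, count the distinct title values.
SELECT genre, COUNT(DISTINCT title)
FROM movies
GROUP BY genre

Result:
  Action: 2 distinct
  Comedy: 3 distinct
  Thriller: 2 distinct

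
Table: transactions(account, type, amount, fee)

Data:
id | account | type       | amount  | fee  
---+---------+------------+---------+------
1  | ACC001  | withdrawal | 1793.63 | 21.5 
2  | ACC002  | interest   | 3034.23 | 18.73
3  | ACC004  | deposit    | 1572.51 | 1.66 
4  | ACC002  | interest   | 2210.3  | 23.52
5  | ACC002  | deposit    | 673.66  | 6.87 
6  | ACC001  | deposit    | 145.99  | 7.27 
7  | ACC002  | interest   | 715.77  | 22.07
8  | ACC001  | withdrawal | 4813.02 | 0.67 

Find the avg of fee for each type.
SELECT type, AVG(fee) as result
FROM transactions
GROUP BY type

Result:
  deposit: 5.27
  interest: 21.44
  withdrawal: 11.09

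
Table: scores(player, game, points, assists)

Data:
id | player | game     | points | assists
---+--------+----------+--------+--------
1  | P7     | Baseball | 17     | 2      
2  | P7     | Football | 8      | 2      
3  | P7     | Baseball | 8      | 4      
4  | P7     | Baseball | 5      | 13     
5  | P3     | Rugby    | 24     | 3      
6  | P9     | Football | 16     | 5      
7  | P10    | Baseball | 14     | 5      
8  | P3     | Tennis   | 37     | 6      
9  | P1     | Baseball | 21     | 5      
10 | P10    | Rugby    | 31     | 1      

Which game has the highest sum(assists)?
SELECT game, SUM(assists) as val
FROM scores
GROUP BY game
ORDER BY val DESC
LIMIT 1

Result: Baseball with sum(assists) = 29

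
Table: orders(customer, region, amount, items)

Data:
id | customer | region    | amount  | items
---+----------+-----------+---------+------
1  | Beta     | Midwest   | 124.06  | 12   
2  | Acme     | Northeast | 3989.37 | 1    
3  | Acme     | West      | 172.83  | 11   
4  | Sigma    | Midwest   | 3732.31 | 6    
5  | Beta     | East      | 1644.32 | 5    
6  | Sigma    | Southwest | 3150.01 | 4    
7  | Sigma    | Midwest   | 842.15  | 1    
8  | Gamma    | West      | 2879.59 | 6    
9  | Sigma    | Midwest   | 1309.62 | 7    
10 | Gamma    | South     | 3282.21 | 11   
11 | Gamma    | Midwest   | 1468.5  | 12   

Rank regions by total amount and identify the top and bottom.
SELECT region, SUM(amount)
FROM orders
GROUP BY region
ORDER BY SUM(amount)

All groups:
  East: 1644.32
  West: 3052.42
  Southwest: 3150.01
  South: 3282.21
  Northeast: 3989.37
  Midwest: 7476.64

Highest: Midwest (7476.64)
Lowest: East (1644.32)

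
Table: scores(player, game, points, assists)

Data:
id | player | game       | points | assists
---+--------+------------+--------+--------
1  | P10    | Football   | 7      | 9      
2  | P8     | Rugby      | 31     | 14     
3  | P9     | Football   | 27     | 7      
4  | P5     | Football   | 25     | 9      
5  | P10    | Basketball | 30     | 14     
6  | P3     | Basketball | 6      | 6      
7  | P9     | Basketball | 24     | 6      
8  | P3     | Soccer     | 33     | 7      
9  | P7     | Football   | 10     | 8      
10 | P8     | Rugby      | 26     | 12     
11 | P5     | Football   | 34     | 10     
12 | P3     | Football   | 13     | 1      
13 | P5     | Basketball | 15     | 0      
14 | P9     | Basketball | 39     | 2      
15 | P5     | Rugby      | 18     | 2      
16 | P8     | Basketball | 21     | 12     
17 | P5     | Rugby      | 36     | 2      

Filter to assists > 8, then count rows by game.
SELECT game, COUNT(*)
FROM scores
WHERE assists > 8
GROUP BY game

Note: WHERE filters rows before grouping.

Result:
  Basketball: 2
  Football: 3
  Rugby: 2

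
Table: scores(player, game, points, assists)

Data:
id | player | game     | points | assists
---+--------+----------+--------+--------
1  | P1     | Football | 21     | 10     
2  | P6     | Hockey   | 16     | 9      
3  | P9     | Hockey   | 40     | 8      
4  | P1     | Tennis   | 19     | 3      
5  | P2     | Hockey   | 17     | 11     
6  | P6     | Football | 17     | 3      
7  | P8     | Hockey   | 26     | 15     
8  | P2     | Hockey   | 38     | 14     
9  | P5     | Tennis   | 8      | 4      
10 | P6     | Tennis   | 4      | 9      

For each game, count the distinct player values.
SELECT game, COUNT(DISTINCT player)
FROM scores
GROUP BY game

Result:
  Football: 2 distinct
  Hockey: 4 distinct
  Tennis: 3 distinct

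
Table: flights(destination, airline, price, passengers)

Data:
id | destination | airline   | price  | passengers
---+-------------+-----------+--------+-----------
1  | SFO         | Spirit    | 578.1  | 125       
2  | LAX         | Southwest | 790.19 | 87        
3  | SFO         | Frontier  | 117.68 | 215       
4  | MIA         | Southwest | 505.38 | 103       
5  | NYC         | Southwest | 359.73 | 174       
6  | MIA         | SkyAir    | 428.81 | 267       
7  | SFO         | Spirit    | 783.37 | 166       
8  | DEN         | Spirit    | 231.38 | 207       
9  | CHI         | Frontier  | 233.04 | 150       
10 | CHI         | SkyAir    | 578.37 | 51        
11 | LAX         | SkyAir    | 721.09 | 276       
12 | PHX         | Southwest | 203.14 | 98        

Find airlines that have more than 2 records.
SELECT airline, COUNT(*) as cnt
FROM flights
GROUP BY airline
HAVING COUNT(*) > 2

Result:
  SkyAir: 3
  Southwest: 4
  Spirit: 3

Note: HAVING filters groups after aggregation, WHERE filters rows before.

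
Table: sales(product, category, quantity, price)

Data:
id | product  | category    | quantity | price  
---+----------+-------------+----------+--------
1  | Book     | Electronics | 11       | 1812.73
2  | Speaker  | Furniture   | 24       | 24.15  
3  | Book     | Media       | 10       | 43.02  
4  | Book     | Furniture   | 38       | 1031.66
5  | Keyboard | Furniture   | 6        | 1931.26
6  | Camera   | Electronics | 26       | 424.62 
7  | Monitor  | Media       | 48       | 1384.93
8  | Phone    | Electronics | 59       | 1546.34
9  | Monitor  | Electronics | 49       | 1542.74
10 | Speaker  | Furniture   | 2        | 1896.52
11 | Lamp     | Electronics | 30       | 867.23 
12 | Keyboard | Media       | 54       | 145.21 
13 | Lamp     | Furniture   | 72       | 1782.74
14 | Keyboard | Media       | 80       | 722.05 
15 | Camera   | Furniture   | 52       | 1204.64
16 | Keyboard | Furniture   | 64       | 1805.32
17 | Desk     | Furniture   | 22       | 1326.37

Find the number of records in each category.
SELECT category, COUNT(*) as count
FROM sales
GROUP BY category

Result:
  Electronics: 5
  Furniture: 8
  Media: 4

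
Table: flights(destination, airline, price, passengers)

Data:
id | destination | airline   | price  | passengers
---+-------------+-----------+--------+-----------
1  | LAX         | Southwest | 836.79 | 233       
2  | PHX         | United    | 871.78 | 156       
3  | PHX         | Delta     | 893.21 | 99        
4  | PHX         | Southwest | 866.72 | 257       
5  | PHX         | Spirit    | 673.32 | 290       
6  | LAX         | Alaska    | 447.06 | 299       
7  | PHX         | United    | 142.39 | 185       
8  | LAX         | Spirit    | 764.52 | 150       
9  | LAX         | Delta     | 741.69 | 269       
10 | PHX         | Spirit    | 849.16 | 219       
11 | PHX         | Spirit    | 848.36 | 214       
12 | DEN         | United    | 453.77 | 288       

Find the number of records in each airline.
SELECT airline, COUNT(*) as count
FROM flights
GROUP BY airline

Result:
  Alaska: 1
  Delta: 2
  Southwest: 2
  Spirit: 4
  United: 3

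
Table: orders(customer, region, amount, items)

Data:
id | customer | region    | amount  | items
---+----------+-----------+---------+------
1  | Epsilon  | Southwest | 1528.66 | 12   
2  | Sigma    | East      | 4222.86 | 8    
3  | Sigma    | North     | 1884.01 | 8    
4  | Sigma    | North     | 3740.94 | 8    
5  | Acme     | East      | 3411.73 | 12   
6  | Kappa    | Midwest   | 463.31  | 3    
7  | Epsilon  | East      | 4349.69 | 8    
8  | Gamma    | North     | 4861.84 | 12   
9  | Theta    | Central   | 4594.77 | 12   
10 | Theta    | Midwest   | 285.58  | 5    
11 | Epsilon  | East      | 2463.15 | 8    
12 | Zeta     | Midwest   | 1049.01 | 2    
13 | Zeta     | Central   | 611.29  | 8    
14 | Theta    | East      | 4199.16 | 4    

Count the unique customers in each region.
SELECT region, COUNT(DISTINCT customer)
FROM orders
GROUP BY region

Result:
  Central: 2 distinct
  East: 4 distinct
  Midwest: 3 distinct
  North: 2 distinct
  Southwest: 1 distinct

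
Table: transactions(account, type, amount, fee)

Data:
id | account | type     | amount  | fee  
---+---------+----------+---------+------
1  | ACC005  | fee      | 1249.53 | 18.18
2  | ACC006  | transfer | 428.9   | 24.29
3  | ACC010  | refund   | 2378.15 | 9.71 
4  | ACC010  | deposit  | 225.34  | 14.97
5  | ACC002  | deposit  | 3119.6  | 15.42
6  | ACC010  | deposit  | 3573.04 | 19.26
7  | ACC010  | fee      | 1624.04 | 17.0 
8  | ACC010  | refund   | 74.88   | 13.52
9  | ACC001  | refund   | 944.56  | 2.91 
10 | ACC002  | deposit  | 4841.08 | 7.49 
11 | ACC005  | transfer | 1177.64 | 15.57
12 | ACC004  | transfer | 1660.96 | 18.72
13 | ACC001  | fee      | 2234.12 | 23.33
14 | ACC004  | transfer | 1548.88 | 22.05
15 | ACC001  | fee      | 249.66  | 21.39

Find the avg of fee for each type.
SELECT type, AVG(fee) as result
FROM transactions
GROUP BY type

Result:
  deposit: 14.29
  fee: 19.98
  refund: 8.71
  transfer: 20.16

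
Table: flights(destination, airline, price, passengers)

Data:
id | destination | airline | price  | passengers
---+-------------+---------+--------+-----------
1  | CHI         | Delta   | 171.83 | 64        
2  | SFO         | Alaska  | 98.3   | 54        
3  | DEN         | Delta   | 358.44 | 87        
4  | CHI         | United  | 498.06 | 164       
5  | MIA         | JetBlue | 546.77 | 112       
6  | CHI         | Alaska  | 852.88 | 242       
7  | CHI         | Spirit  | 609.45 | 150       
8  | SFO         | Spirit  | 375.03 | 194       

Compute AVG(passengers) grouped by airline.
SELECT airline, AVG(passengers) as result
FROM flights
GROUP BY airline

Result:
  Alaska: 148.00
  Delta: 75.50
  JetBlue: 112.00
  Spirit: 172.00
  United: 164.00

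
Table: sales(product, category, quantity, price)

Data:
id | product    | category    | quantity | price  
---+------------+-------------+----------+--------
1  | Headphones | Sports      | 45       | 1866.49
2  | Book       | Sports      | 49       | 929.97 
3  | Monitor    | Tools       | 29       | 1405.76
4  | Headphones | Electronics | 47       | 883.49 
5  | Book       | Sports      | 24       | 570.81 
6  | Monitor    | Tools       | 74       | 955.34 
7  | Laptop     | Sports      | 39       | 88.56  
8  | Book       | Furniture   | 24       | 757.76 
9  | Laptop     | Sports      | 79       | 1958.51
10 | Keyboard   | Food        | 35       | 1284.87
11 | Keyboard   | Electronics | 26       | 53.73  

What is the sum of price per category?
SELECT category, SUM(price) as result
FROM sales
GROUP BY category

Result:
  Electronics: 937.22
  Food: 1284.87
  Furniture: 757.76
  Sports: 5414.34
  Tools: 2361.10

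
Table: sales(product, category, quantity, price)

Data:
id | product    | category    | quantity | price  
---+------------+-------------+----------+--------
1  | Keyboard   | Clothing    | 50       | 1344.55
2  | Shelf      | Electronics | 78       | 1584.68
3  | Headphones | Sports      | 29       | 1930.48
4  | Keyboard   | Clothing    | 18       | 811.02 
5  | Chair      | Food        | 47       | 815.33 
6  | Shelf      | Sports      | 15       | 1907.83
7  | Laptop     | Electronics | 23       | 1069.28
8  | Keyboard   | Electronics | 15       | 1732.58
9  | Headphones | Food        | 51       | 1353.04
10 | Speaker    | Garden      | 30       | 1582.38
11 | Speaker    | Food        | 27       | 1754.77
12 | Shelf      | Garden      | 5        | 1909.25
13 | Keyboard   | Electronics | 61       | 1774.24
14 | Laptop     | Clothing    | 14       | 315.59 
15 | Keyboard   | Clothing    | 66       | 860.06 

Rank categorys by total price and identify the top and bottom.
SELECT category, SUM(price)
FROM sales
GROUP BY category
ORDER BY SUM(price)

All groups:
  Clothing: 3331.22
  Garden: 3491.63
  Sports: 3838.31
  Food: 3923.14
  Electronics: 6160.78

Highest: Electronics (6160.78)
Lowest: Clothing (3331.22)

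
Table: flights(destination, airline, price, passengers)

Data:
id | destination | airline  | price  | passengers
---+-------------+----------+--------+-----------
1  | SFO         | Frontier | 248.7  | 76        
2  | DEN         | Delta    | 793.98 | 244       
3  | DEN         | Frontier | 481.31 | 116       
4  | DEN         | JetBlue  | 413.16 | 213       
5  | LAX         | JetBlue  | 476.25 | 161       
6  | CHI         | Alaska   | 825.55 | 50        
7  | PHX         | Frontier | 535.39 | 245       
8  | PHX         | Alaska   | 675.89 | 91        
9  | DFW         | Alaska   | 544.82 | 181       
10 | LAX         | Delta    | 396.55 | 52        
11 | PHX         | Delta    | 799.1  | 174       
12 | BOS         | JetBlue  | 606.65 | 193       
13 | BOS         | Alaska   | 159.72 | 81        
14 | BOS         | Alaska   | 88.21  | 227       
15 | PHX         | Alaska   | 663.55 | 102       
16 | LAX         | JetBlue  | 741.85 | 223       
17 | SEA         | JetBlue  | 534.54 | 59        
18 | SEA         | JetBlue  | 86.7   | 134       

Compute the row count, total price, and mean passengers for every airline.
SELECT airline,
       COUNT(*) as cnt,
       SUM(price) as total_price,
       AVG(passengers) as avg_passengers
FROM flights
GROUP BY airline

Result:
  Alaska: 6 records, 2957.74 total price, 122.00 avg passengers
  Delta: 3 records, 1989.63 total price, 156.67 avg passengers
  Frontier: 3 records, 1265.40 total price, 145.67 avg passengers
  JetBlue: 6 records, 2859.15 total price, 163.83 avg passengers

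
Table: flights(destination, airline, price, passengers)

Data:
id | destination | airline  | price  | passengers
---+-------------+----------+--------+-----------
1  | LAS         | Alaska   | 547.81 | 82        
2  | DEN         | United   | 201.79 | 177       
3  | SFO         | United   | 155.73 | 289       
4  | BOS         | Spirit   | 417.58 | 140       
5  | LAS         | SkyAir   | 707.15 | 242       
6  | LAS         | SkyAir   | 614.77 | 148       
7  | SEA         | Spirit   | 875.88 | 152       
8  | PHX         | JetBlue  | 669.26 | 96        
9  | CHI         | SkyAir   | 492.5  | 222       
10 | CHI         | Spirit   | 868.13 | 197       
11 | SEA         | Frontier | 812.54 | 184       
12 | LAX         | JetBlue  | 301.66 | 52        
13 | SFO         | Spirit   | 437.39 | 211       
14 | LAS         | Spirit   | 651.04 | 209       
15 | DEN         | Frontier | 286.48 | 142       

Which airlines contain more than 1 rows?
SELECT airline, COUNT(*) as cnt
FROM flights
GROUP BY airline
HAVING COUNT(*) > 1

Result:
  Frontier: 2
  JetBlue: 2
  SkyAir: 3
  Spirit: 5
  United: 2

Note: HAVING filters groups after aggregation, WHERE filters rows before.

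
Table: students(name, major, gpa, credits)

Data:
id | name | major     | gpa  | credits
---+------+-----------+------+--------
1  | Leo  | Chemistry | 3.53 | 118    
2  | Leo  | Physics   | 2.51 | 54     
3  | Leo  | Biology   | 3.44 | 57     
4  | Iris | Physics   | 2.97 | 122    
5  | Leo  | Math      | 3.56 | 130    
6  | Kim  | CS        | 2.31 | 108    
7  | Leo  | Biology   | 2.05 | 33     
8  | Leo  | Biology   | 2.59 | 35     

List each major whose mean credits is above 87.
SELECT major, AVG(credits)
FROM students
GROUP BY major
HAVING AVG(credits) > 87

Result:
  CS: avg=108.00
  Chemistry: avg=118.00
  Math: avg=130.00
  Physics: avg=88.00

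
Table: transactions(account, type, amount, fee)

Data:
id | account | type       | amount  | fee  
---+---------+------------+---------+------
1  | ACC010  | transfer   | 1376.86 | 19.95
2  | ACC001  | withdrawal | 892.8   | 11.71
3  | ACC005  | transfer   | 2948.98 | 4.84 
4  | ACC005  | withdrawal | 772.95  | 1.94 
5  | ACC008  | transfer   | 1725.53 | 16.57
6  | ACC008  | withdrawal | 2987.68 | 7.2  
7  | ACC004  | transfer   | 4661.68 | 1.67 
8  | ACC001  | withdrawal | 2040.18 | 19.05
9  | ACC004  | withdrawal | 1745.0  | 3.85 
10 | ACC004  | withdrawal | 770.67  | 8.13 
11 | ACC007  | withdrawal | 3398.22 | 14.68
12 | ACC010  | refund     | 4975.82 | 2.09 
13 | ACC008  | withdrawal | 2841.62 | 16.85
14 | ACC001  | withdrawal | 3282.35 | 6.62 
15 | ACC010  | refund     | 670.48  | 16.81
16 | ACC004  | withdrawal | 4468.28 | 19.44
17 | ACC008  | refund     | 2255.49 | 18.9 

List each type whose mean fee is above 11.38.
SELECT type, AVG(fee)
FROM transactions
GROUP BY type
HAVING AVG(fee) > 11.38

Result:
  refund: avg=12.60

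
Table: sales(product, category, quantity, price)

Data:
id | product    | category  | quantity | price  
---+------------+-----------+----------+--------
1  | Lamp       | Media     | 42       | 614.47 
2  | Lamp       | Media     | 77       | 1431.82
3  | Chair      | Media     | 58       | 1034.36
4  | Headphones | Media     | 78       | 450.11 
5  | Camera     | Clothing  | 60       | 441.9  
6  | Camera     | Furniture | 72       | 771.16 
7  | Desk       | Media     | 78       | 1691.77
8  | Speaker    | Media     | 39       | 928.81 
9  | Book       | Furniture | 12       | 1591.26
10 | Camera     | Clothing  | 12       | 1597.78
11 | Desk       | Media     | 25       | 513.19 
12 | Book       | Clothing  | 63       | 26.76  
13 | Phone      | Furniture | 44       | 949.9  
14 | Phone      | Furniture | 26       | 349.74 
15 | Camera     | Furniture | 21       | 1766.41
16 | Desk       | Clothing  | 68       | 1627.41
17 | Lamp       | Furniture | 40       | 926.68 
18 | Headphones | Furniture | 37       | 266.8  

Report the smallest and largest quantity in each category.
SELECT category, MIN(quantity), MAX(quantity)
FROM sales
GROUP BY category

Result:
  Clothing: min=12, max=68
  Furniture: min=12, max=72
  Media: min=25, max=78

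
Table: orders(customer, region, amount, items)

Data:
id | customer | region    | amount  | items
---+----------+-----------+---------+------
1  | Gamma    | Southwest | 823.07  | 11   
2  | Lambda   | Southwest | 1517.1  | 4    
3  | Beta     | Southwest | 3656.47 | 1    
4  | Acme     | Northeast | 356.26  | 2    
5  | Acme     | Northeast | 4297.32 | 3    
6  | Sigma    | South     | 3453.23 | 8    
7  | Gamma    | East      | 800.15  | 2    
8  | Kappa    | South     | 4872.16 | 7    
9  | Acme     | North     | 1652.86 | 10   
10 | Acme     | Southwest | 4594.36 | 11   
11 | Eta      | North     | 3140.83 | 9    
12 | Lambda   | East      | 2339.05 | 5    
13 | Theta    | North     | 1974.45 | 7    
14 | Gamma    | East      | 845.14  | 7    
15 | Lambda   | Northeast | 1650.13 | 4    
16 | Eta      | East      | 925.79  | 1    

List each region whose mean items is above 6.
SELECT region, AVG(items)
FROM orders
GROUP BY region
HAVING AVG(items) > 6

Result:
  North: avg=8.67
  South: avg=7.50
  Southwest: avg=6.75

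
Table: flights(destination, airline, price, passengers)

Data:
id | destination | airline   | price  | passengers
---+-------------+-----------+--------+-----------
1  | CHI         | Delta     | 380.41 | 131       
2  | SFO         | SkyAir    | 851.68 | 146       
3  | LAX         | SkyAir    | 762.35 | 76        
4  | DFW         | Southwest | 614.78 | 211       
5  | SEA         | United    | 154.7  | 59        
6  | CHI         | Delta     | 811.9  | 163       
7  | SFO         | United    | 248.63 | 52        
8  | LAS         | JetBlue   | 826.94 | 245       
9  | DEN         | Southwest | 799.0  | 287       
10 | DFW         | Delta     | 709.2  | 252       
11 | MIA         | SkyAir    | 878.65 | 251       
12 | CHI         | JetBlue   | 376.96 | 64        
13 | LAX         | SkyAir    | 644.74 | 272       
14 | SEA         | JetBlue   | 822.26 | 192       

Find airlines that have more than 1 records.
SELECT airline, COUNT(*) as cnt
FROM flights
GROUP BY airline
HAVING COUNT(*) > 1

Result:
  Delta: 3
  JetBlue: 3
  SkyAir: 4
  Southwest: 2
  United: 2

Note: HAVING filters groups after aggregation, WHERE filters rows before.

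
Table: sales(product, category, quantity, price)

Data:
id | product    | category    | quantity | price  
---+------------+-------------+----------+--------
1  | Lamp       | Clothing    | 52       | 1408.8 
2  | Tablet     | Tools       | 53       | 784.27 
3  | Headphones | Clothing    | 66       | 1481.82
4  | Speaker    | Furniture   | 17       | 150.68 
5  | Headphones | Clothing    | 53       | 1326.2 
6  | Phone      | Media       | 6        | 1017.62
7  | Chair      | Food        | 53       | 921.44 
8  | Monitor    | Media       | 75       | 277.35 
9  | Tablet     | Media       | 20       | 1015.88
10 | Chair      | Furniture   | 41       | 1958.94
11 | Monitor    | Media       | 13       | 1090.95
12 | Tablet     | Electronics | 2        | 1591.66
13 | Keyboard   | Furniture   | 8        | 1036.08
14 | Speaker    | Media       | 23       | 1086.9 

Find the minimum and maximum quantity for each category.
SELECT category, MIN(quantity), MAX(quantity)
FROM sales
GROUP BY category

Result:
  Clothing: min=52, max=66
  Electronics: min=2, max=2
  Food: min=53, max=53
  Furniture: min=8, max=41
  Media: min=6, max=75
  Tools: min=53, max=53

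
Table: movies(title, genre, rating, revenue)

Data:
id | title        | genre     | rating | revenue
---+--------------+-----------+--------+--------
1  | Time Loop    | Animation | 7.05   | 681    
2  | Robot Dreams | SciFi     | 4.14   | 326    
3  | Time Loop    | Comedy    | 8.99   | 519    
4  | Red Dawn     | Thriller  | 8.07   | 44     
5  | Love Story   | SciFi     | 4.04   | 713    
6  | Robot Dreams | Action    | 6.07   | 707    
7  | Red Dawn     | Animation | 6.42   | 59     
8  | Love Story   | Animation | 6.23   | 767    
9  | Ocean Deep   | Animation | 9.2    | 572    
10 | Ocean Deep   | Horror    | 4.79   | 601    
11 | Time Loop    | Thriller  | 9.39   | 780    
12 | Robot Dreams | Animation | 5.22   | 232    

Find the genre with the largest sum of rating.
SELECT genre, SUM(rating) as val
FROM movies
GROUP BY genre
ORDER BY val DESC
LIMIT 1

Result: Animation with sum(rating) = 34.12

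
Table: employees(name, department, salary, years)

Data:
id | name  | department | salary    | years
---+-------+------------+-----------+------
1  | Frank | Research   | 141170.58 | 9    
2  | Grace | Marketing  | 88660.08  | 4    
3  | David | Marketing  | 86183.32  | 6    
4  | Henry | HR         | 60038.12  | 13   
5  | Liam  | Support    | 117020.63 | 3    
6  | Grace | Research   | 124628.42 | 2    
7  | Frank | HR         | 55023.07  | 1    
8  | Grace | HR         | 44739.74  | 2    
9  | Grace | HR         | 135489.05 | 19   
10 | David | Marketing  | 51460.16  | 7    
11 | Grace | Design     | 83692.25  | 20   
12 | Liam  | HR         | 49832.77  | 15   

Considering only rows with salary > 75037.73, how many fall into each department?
SELECT department, COUNT(*)
FROM employees
WHERE salary > 75037.73
GROUP BY department

Note: WHERE filters rows before grouping.

Result:
  Design: 1
  HR: 1
  Marketing: 2
  Research: 2
  Support: 1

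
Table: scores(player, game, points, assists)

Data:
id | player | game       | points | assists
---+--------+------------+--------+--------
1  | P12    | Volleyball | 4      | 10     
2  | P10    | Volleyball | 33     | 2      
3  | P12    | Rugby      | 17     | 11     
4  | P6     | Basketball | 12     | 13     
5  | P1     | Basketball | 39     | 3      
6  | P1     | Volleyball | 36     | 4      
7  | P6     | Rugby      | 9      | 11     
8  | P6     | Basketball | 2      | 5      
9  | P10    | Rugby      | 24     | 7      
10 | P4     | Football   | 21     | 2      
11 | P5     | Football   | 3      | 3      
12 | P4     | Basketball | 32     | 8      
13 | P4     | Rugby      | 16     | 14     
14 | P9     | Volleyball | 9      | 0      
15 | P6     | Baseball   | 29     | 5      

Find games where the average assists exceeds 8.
SELECT game, AVG(assists)
FROM scores
GROUP BY game
HAVING AVG(assists) > 8

Result:
  Rugby: avg=10.75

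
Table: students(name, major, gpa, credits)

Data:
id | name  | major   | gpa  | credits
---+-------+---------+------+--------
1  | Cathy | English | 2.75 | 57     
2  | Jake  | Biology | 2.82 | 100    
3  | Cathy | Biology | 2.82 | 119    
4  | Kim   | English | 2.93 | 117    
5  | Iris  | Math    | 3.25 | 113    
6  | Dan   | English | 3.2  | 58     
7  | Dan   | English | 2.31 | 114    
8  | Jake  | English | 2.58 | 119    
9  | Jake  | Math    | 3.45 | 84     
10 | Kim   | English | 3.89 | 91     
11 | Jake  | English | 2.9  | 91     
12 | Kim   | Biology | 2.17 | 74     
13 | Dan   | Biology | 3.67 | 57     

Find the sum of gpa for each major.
SELECT major, SUM(gpa) as result
FROM students
GROUP BY major

Result:
  Biology: 11.48
  English: 20.56
  Math: 6.70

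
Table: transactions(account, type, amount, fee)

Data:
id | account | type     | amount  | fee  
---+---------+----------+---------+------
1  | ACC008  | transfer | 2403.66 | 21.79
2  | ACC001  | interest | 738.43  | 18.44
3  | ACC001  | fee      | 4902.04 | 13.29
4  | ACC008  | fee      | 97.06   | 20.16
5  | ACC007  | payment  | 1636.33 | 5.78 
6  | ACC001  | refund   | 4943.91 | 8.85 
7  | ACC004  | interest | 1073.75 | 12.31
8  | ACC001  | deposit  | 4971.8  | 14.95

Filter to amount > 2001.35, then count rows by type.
SELECT type, COUNT(*)
FROM transactions
WHERE amount > 2001.35
GROUP BY type

Note: WHERE filters rows before grouping.

Result:
  deposit: 1
  fee: 1
  refund: 1
  transfer: 1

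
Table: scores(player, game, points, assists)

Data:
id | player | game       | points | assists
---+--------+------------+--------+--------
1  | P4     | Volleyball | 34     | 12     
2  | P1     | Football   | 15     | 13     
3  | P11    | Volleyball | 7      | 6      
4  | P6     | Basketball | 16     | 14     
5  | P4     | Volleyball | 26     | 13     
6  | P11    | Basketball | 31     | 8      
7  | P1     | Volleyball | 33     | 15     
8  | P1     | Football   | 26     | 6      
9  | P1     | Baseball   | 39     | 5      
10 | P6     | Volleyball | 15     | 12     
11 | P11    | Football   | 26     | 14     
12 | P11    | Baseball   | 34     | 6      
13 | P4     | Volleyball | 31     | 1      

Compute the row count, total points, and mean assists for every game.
SELECT game,
       COUNT(*) as cnt,
       SUM(points) as total_points,
       AVG(assists) as avg_assists
FROM scores
GROUP BY game

Result:
  Baseball: 2 records, 73 total points, 5.50 avg assists
  Basketball: 2 records, 47 total points, 11.00 avg assists
  Football: 3 records, 67 total points, 11.00 avg assists
  Volleyball: 6 records, 146 total points, 9.83 avg assists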